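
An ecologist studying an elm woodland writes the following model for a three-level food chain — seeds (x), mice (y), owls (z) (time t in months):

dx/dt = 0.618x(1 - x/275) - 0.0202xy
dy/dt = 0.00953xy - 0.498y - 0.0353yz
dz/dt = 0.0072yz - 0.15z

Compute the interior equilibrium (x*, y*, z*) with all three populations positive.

x* ≈ 87.7, y* ≈ 20.8, z* ≈ 9.58

From dz/dt = 0: 0.0072y* = 0.15, so y* = 20.8.
From dx/dt = 0: 0.618(1 - x*/275) = 0.0202·20.8, giving x* = 275·(1 - 0.681) = 87.7.
From dy/dt = 0: 0.00953·87.7 - 0.498 = 0.0353z*, so z* = 0.338/0.0353 = 9.58.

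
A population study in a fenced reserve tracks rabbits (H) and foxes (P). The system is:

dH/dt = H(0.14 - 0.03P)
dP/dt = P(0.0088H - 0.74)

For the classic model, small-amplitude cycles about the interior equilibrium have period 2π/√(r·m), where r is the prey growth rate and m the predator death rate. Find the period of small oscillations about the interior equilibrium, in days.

T ≈ 19.5 days

Here r = 0.14 and m = 0.74, so r·m = 0.104.
ω = √0.104 = 0.322 per day, hence T = 2π/ω ≈ 19.5 days.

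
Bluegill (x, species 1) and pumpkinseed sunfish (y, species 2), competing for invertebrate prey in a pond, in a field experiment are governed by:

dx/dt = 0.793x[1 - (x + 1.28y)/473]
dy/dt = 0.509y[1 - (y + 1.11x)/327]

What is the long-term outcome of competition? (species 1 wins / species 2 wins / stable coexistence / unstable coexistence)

species 1 excludes species 2

Compare the nullcline intercepts: K1/α12 = 473/1.28 = 370 > K2 = 327; K2/α21 = 327/1.11 = 295 < K1 = 473.
Since the inequalities point opposite ways, species 1 can invade but species 2 cannot.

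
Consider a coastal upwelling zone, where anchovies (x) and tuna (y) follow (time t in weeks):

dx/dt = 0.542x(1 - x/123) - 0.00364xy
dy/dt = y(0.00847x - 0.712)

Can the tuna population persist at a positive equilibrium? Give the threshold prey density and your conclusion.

The predator equation gives dy/dt > 0 only when x > 0.712/0.00847 = 84.1.
Without the predator, x → K = 123. Since 123 > 84.1, the predator can invade and persist.

Threshold x = 84.1; K > 84.1, so yes, the predator persists.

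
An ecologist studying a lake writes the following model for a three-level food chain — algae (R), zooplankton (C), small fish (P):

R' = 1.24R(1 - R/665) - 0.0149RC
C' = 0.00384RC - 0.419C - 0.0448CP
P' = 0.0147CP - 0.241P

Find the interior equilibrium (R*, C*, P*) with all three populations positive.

R* ≈ 534, C* ≈ 16.4, P* ≈ 36.4

From dP/dt = 0: 0.0147C* = 0.241, so C* = 16.4.
From dR/dt = 0: 1.24(1 - R*/665) = 0.0149·16.4, giving R* = 665·(1 - 0.197) = 534.
From dC/dt = 0: 0.00384·534 - 0.419 = 0.0448P*, so P* = 1.63/0.0448 = 36.4.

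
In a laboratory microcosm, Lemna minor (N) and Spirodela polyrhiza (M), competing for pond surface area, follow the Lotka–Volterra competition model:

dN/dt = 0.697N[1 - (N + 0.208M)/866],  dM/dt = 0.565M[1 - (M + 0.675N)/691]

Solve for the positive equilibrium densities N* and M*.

N* ≈ 840, M* ≈ 124

Setting both brackets to zero gives the nullclines N + 0.208M = 866 and 0.675N + M = 691.
Substituting M = 691 - 0.675N into the first: N(1 - 0.208·0.675) = 866 - 0.208·691.
So N* = 722/0.86 = 840, and then M* = 691 - 0.675·840 = 124.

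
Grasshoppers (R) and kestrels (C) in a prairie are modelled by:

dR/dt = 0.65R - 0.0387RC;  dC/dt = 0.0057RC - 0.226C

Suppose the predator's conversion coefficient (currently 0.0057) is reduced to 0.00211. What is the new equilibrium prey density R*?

At the interior fixed point, setting dC/dt = 0 with C > 0 fixes R* = (predator death rate)/(RC coefficient) — independent of the other coefficients.
With the change, R* = 0.226/0.00211 = 107; it rises from 39.6.

R* ≈ 107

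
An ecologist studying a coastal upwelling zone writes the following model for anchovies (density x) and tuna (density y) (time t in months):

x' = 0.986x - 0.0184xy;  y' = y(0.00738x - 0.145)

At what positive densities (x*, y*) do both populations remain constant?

Set dy/dt = 0 with y > 0: 0.00738x - 0.145 = 0, so x* = 0.145/0.00738 = 19.6.
Set dx/dt = 0 with x > 0: 0.986 - 0.0184y = 0, so y* = 0.986/0.0184 = 53.6.

x* ≈ 19.6, y* ≈ 53.6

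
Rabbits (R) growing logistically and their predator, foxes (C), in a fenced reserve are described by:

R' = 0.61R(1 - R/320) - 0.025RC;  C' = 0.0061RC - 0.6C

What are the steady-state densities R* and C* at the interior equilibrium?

From dC/dt = 0 with C > 0: 0.0061R* = 0.6, so R* = 98.4.
Substitute into dR/dt = 0: 0.61(1 - 98.4/320) = 0.025C*.
The bracket is 0.693, giving C* = 0.423/0.025 = 16.9.

R* ≈ 98.4, C* ≈ 16.9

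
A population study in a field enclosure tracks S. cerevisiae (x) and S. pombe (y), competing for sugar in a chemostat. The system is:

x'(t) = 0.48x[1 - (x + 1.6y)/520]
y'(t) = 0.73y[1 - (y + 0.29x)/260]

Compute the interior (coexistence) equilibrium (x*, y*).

x* ≈ 194, y* ≈ 204

Setting both brackets to zero gives the nullclines x + 1.6y = 520 and 0.29x + y = 260.
Substituting y = 260 - 0.29x into the first: x(1 - 1.6·0.29) = 520 - 1.6·260.
So x* = 104/0.536 = 194, and then y* = 260 - 0.29·194 = 204.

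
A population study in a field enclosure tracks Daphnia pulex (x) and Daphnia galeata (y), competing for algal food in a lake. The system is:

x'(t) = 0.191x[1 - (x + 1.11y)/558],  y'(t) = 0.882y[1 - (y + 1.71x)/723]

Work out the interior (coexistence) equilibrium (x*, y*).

Setting both brackets to zero gives the nullclines x + 1.11y = 558 and 1.71x + y = 723.
Substituting y = 723 - 1.71x into the first: x(1 - 1.11·1.71) = 558 - 1.11·723.
So x* = -245/-0.898 = 272, and then y* = 723 - 1.71·272 = 257.

x* ≈ 272, y* ≈ 257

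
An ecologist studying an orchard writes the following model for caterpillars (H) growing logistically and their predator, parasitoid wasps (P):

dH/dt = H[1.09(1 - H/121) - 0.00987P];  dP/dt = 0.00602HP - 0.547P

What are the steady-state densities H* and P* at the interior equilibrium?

From dP/dt = 0 with P > 0: 0.00602H* = 0.547, so H* = 90.9.
Substitute into dH/dt = 0: 1.09(1 - 90.9/121) = 0.00987P*.
The bracket is 0.249, giving P* = 0.271/0.00987 = 27.5.

H* ≈ 90.9, P* ≈ 27.5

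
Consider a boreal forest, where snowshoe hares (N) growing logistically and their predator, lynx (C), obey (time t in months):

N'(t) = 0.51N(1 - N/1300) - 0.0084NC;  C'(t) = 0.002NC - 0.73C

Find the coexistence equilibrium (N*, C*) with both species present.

From dC/dt = 0 with C > 0: 0.002N* = 0.73, so N* = 365.
Substitute into dN/dt = 0: 0.51(1 - 365/1300) = 0.0084C*.
The bracket is 0.719, giving C* = 0.367/0.0084 = 43.7.

N* ≈ 365, C* ≈ 43.7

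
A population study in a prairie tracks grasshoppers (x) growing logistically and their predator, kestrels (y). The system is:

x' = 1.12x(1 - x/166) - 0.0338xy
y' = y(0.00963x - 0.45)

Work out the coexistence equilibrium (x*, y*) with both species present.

From dy/dt = 0 with y > 0: 0.00963x* = 0.45, so x* = 46.7.
Substitute into dx/dt = 0: 1.12(1 - 46.7/166) = 0.0338y*.
The bracket is 0.719, giving y* = 0.805/0.0338 = 23.8.

x* ≈ 46.7, y* ≈ 23.8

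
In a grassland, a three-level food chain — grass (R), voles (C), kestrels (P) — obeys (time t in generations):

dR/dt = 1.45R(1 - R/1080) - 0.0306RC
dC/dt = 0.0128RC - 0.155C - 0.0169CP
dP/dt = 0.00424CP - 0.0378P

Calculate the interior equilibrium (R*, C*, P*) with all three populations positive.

From dP/dt = 0: 0.00424C* = 0.0378, so C* = 8.92.
From dR/dt = 0: 1.45(1 - R*/1080) = 0.0306·8.92, giving R* = 1080·(1 - 0.188) = 877.
From dC/dt = 0: 0.0128·877 - 0.155 = 0.0169P*, so P* = 11.1/0.0169 = 655.

R* ≈ 877, C* ≈ 8.92, P* ≈ 655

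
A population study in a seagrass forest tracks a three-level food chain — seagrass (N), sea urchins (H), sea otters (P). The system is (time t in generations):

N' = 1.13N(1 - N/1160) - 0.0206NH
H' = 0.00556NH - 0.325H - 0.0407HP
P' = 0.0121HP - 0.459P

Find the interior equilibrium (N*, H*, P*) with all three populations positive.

N* ≈ 358, H* ≈ 37.9, P* ≈ 40.9

From dP/dt = 0: 0.0121H* = 0.459, so H* = 37.9.
From dN/dt = 0: 1.13(1 - N*/1160) = 0.0206·37.9, giving N* = 1160·(1 - 0.692) = 358.
From dH/dt = 0: 0.00556·358 - 0.325 = 0.0407P*, so P* = 1.66/0.0407 = 40.9.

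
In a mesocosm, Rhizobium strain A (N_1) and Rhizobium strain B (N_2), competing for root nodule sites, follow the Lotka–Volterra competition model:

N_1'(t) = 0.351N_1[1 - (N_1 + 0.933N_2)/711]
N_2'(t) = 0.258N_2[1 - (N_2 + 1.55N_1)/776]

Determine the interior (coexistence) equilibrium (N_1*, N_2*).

N_1* ≈ 29.2, N_2* ≈ 731

Setting both brackets to zero gives the nullclines N_1 + 0.933N_2 = 711 and 1.55N_1 + N_2 = 776.
Substituting N_2 = 776 - 1.55N_1 into the first: N_1(1 - 0.933·1.55) = 711 - 0.933·776.
So N_1* = -13/-0.446 = 29.2, and then N_2* = 776 - 1.55·29.2 = 731.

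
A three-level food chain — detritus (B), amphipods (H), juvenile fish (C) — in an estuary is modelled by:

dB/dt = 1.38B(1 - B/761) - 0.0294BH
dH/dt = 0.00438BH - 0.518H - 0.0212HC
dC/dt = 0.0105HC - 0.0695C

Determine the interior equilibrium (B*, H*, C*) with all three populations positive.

B* ≈ 654, H* ≈ 6.62, C* ≈ 111

From dC/dt = 0: 0.0105H* = 0.0695, so H* = 6.62.
From dB/dt = 0: 1.38(1 - B*/761) = 0.0294·6.62, giving B* = 761·(1 - 0.141) = 654.
From dH/dt = 0: 0.00438·654 - 0.518 = 0.0212C*, so C* = 2.35/0.0212 = 111.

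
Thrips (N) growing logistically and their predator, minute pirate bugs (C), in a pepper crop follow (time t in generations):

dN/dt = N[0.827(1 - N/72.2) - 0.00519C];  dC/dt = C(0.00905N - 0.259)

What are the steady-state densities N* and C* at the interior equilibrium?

N* ≈ 28.6, C* ≈ 96.2

From dC/dt = 0 with C > 0: 0.00905N* = 0.259, so N* = 28.6.
Substitute into dN/dt = 0: 0.827(1 - 28.6/72.2) = 0.00519C*.
The bracket is 0.604, giving C* = 0.499/0.00519 = 96.2.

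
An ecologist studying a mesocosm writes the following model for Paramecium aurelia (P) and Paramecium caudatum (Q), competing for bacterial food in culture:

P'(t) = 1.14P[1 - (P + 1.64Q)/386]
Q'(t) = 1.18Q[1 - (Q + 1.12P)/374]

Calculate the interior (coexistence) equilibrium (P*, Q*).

P* ≈ 272, Q* ≈ 69.7

Setting both brackets to zero gives the nullclines P + 1.64Q = 386 and 1.12P + Q = 374.
Substituting Q = 374 - 1.12P into the first: P(1 - 1.64·1.12) = 386 - 1.64·374.
So P* = -227/-0.837 = 272, and then Q* = 374 - 1.12·272 = 69.7.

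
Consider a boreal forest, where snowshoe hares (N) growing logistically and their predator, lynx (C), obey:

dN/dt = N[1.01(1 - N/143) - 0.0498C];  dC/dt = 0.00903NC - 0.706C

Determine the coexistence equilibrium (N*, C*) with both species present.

From dC/dt = 0 with C > 0: 0.00903N* = 0.706, so N* = 78.2.
Substitute into dN/dt = 0: 1.01(1 - 78.2/143) = 0.0498C*.
The bracket is 0.453, giving C* = 0.458/0.0498 = 9.19.

N* ≈ 78.2, C* ≈ 9.19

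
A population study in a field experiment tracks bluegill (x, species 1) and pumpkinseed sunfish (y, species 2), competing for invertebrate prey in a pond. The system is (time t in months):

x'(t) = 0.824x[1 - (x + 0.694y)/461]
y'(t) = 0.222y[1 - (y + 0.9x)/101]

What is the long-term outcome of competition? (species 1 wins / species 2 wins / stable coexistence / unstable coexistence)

species 1 excludes species 2

Compare the nullcline intercepts: K1/α12 = 461/0.694 = 664 > K2 = 101; K2/α21 = 101/0.9 = 112 < K1 = 461.
Since the inequalities point opposite ways, species 1 can invade but species 2 cannot.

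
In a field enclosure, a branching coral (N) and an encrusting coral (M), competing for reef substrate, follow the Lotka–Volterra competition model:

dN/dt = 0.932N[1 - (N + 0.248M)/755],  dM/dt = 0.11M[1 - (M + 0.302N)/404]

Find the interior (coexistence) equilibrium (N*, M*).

N* ≈ 708, M* ≈ 190

Setting both brackets to zero gives the nullclines N + 0.248M = 755 and 0.302N + M = 404.
Substituting M = 404 - 0.302N into the first: N(1 - 0.248·0.302) = 755 - 0.248·404.
So N* = 655/0.925 = 708, and then M* = 404 - 0.302·708 = 190.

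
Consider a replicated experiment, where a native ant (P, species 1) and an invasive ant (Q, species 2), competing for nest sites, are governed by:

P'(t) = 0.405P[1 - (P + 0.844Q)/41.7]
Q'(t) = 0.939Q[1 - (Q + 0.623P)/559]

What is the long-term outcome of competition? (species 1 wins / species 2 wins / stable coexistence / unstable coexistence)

species 2 excludes species 1

Compare the nullcline intercepts: K1/α12 = 41.7/0.844 = 49.4 < K2 = 559; K2/α21 = 559/0.623 = 897 > K1 = 41.7.
Since the inequalities point opposite ways, species 2 can invade but species 1 cannot.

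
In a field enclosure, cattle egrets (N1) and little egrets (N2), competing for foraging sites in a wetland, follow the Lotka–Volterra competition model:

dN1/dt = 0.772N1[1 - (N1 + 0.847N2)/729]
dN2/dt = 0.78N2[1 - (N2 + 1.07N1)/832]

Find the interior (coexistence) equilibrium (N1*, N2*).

Setting both brackets to zero gives the nullclines N1 + 0.847N2 = 729 and 1.07N1 + N2 = 832.
Substituting N2 = 832 - 1.07N1 into the first: N1(1 - 0.847·1.07) = 729 - 0.847·832.
So N1* = 24.3/0.0937 = 259, and then N2* = 832 - 1.07·259 = 555.

N1* ≈ 259, N2* ≈ 555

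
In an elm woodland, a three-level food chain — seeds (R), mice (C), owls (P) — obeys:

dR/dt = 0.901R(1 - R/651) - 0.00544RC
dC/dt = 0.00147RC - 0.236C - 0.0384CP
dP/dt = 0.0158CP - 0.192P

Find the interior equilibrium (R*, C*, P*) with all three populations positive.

From dP/dt = 0: 0.0158C* = 0.192, so C* = 12.2.
From dR/dt = 0: 0.901(1 - R*/651) = 0.00544·12.2, giving R* = 651·(1 - 0.0734) = 603.
From dC/dt = 0: 0.00147·603 - 0.236 = 0.0384P*, so P* = 0.651/0.0384 = 16.9.

R* ≈ 603, C* ≈ 12.2, P* ≈ 16.9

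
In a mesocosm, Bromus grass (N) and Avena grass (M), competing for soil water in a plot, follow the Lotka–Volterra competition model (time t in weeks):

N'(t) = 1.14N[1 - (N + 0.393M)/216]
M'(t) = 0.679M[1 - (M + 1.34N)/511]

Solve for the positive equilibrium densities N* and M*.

Setting both brackets to zero gives the nullclines N + 0.393M = 216 and 1.34N + M = 511.
Substituting M = 511 - 1.34N into the first: N(1 - 0.393·1.34) = 216 - 0.393·511.
So N* = 15.2/0.473 = 32.1, and then M* = 511 - 1.34·32.1 = 468.

N* ≈ 32.1, M* ≈ 468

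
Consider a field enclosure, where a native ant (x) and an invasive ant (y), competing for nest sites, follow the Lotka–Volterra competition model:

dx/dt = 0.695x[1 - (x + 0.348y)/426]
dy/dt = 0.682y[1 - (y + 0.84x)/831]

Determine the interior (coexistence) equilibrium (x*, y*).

Setting both brackets to zero gives the nullclines x + 0.348y = 426 and 0.84x + y = 831.
Substituting y = 831 - 0.84x into the first: x(1 - 0.348·0.84) = 426 - 0.348·831.
So x* = 137/0.708 = 193, and then y* = 831 - 0.84·193 = 669.

x* ≈ 193, y* ≈ 669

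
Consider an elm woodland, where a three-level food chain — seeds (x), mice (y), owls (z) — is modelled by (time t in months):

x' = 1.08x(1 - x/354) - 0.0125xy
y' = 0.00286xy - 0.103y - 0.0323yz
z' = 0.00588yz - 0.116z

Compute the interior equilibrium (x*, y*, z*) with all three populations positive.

From dz/dt = 0: 0.00588y* = 0.116, so y* = 19.7.
From dx/dt = 0: 1.08(1 - x*/354) = 0.0125·19.7, giving x* = 354·(1 - 0.228) = 273.
From dy/dt = 0: 0.00286·273 - 0.103 = 0.0323z*, so z* = 0.678/0.0323 = 21.

x* ≈ 273, y* ≈ 19.7, z* ≈ 21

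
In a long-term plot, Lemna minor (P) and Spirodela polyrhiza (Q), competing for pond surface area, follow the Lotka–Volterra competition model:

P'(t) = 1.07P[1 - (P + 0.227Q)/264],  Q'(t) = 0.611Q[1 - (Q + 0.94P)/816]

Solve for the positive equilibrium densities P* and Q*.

P* ≈ 100, Q* ≈ 722

Setting both brackets to zero gives the nullclines P + 0.227Q = 264 and 0.94P + Q = 816.
Substituting Q = 816 - 0.94P into the first: P(1 - 0.227·0.94) = 264 - 0.227·816.
So P* = 78.8/0.787 = 100, and then Q* = 816 - 0.94·100 = 722.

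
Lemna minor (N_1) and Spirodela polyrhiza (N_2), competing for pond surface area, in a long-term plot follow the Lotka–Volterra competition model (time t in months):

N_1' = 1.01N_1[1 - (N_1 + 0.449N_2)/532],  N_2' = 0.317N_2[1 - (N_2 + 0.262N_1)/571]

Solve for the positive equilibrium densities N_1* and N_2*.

N_1* ≈ 312, N_2* ≈ 489

Setting both brackets to zero gives the nullclines N_1 + 0.449N_2 = 532 and 0.262N_1 + N_2 = 571.
Substituting N_2 = 571 - 0.262N_1 into the first: N_1(1 - 0.449·0.262) = 532 - 0.449·571.
So N_1* = 276/0.882 = 312, and then N_2* = 571 - 0.262·312 = 489.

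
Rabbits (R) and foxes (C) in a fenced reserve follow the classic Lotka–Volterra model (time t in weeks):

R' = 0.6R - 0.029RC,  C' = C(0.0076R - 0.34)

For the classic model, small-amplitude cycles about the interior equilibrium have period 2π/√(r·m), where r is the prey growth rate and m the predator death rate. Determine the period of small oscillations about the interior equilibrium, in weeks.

Here r = 0.6 and m = 0.34, so r·m = 0.204.
ω = √0.204 = 0.452 per week, hence T = 2π/ω ≈ 13.9 weeks.

T ≈ 13.9 weeks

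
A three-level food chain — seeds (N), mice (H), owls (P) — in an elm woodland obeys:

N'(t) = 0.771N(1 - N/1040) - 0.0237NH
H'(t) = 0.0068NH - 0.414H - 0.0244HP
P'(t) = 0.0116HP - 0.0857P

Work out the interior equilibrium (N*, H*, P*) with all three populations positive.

From dP/dt = 0: 0.0116H* = 0.0857, so H* = 7.39.
From dN/dt = 0: 0.771(1 - N*/1040) = 0.0237·7.39, giving N* = 1040·(1 - 0.227) = 804.
From dH/dt = 0: 0.0068·804 - 0.414 = 0.0244P*, so P* = 5.05/0.0244 = 207.

N* ≈ 804, H* ≈ 7.39, P* ≈ 207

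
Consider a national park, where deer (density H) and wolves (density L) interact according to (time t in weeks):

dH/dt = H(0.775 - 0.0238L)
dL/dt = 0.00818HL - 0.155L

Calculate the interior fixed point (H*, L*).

Set dL/dt = 0 with L > 0: 0.00818H - 0.155 = 0, so H* = 0.155/0.00818 = 18.9.
Set dH/dt = 0 with H > 0: 0.775 - 0.0238L = 0, so L* = 0.775/0.0238 = 32.6.

H* ≈ 18.9, L* ≈ 32.6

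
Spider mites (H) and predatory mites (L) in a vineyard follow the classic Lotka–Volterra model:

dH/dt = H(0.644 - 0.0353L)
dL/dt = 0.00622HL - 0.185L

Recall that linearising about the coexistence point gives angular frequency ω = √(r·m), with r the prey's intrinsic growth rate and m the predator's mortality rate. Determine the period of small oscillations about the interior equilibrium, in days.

Here r = 0.644 and m = 0.185, so r·m = 0.119.
ω = √0.119 = 0.345 per day, hence T = 2π/ω ≈ 18.2 days.

T ≈ 18.2 days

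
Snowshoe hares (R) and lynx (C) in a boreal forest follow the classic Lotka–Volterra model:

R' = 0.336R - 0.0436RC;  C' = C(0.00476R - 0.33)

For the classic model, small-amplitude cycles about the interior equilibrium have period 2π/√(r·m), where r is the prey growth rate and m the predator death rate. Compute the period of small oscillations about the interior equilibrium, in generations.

Here r = 0.336 and m = 0.33, so r·m = 0.111.
ω = √0.111 = 0.333 per generation, hence T = 2π/ω ≈ 18.9 generations.

T ≈ 18.9 generations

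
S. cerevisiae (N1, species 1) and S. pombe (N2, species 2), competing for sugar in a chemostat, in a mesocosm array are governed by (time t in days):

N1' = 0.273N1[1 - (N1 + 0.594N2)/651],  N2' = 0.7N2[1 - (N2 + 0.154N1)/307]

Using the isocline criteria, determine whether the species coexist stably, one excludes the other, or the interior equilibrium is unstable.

Compare the nullcline intercepts: K1/α12 = 651/0.594 = 1100 > K2 = 307; K2/α21 = 307/0.154 = 1990 > K1 = 651.
Since both inequalities hold, each species can invade when rare, so the interior equilibrium is stable.

stable coexistence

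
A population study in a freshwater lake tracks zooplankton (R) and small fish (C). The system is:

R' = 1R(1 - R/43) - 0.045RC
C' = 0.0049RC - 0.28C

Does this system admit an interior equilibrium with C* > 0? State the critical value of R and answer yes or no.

Threshold R = 57.1; K < 57.1, so no, the predator goes extinct.

The predator equation gives dC/dt > 0 only when R > 0.28/0.0049 = 57.1.
Without the predator, R → K = 43. Since 43 < 57.1, the predator cannot invade.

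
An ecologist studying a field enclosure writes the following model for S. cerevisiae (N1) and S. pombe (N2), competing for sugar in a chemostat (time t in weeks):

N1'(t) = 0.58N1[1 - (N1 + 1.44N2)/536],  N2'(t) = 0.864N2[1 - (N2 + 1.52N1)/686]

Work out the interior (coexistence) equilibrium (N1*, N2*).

N1* ≈ 380, N2* ≈ 108

Setting both brackets to zero gives the nullclines N1 + 1.44N2 = 536 and 1.52N1 + N2 = 686.
Substituting N2 = 686 - 1.52N1 into the first: N1(1 - 1.44·1.52) = 536 - 1.44·686.
So N1* = -452/-1.19 = 380, and then N2* = 686 - 1.52·380 = 108.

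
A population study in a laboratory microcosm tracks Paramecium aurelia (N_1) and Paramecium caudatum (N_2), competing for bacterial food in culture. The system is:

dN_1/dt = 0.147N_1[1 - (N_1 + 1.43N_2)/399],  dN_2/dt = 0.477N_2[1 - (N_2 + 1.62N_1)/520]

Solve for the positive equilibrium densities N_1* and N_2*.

N_1* ≈ 262, N_2* ≈ 96

Setting both brackets to zero gives the nullclines N_1 + 1.43N_2 = 399 and 1.62N_1 + N_2 = 520.
Substituting N_2 = 520 - 1.62N_1 into the first: N_1(1 - 1.43·1.62) = 399 - 1.43·520.
So N_1* = -345/-1.32 = 262, and then N_2* = 520 - 1.62·262 = 96.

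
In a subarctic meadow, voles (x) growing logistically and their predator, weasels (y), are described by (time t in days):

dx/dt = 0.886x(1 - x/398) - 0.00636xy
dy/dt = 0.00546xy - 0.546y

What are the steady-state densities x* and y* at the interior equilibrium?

x* ≈ 100, y* ≈ 104

From dy/dt = 0 with y > 0: 0.00546x* = 0.546, so x* = 100.
Substitute into dx/dt = 0: 0.886(1 - 100/398) = 0.00636y*.
The bracket is 0.749, giving y* = 0.663/0.00636 = 104.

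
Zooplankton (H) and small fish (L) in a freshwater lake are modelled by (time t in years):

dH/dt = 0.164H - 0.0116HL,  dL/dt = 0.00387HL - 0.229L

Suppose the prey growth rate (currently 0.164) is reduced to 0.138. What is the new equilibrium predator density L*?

L* ≈ 11.9

At the interior fixed point, setting dH/dt = 0 with H > 0 fixes L* = (prey growth rate)/(HL coefficient) — independent of the other coefficients.
With the change, L* = 0.138/0.0116 = 11.9; it falls from 14.1.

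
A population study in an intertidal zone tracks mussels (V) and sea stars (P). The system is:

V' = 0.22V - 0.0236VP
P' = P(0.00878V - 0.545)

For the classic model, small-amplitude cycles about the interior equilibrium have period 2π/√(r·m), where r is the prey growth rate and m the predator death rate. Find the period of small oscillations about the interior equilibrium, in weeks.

T ≈ 18.1 weeks

Here r = 0.22 and m = 0.545, so r·m = 0.12.
ω = √0.12 = 0.346 per week, hence T = 2π/ω ≈ 18.1 weeks.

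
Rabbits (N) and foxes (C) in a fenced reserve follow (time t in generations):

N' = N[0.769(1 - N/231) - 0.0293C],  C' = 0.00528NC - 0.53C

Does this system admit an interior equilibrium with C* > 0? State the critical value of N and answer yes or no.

The predator equation gives dC/dt > 0 only when N > 0.53/0.00528 = 100.
Without the predator, N → K = 231. Since 231 > 100, the predator can invade and persist.

Threshold N = 100; K > 100, so yes, the predator persists.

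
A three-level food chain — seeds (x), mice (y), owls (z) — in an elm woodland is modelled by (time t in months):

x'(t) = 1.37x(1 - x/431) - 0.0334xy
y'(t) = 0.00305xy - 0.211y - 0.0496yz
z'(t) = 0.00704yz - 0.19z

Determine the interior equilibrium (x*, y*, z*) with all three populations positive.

From dz/dt = 0: 0.00704y* = 0.19, so y* = 27.
From dx/dt = 0: 1.37(1 - x*/431) = 0.0334·27, giving x* = 431·(1 - 0.658) = 147.
From dy/dt = 0: 0.00305·147 - 0.211 = 0.0496z*, so z* = 0.239/0.0496 = 4.81.

x* ≈ 147, y* ≈ 27, z* ≈ 4.81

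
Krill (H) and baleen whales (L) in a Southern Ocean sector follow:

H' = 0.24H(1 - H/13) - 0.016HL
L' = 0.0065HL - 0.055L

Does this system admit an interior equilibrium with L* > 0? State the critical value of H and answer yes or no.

The predator equation gives dL/dt > 0 only when H > 0.055/0.0065 = 8.46.
Without the predator, H → K = 13. Since 13 > 8.46, the predator can invade and persist.

Threshold H = 8.46; K > 8.46, so yes, the predator persists.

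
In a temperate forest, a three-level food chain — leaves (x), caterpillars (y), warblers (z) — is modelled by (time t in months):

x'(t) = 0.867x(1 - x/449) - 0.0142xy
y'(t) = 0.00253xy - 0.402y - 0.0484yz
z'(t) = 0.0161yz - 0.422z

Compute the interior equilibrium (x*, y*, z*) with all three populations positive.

From dz/dt = 0: 0.0161y* = 0.422, so y* = 26.2.
From dx/dt = 0: 0.867(1 - x*/449) = 0.0142·26.2, giving x* = 449·(1 - 0.429) = 256.
From dy/dt = 0: 0.00253·256 - 0.402 = 0.0484z*, so z* = 0.246/0.0484 = 5.09.

x* ≈ 256, y* ≈ 26.2, z* ≈ 5.09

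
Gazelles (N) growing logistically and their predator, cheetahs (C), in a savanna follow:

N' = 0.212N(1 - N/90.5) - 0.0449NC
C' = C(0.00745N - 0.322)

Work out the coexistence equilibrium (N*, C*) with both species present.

N* ≈ 43.2, C* ≈ 2.47

From dC/dt = 0 with C > 0: 0.00745N* = 0.322, so N* = 43.2.
Substitute into dN/dt = 0: 0.212(1 - 43.2/90.5) = 0.0449C*.
The bracket is 0.522, giving C* = 0.111/0.0449 = 2.47.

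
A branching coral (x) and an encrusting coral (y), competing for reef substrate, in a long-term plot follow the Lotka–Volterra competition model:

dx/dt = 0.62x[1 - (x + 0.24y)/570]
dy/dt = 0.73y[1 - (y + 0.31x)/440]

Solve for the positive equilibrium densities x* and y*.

x* ≈ 502, y* ≈ 284

Setting both brackets to zero gives the nullclines x + 0.24y = 570 and 0.31x + y = 440.
Substituting y = 440 - 0.31x into the first: x(1 - 0.24·0.31) = 570 - 0.24·440.
So x* = 464/0.926 = 502, and then y* = 440 - 0.31·502 = 284.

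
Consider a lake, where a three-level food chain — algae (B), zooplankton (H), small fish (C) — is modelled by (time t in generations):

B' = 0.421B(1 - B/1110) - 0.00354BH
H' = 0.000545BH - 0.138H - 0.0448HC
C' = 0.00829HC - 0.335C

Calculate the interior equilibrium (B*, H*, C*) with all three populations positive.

B* ≈ 733, H* ≈ 40.4, C* ≈ 5.83

From dC/dt = 0: 0.00829H* = 0.335, so H* = 40.4.
From dB/dt = 0: 0.421(1 - B*/1110) = 0.00354·40.4, giving B* = 1110·(1 - 0.34) = 733.
From dH/dt = 0: 0.000545·733 - 0.138 = 0.0448C*, so C* = 0.261/0.0448 = 5.83.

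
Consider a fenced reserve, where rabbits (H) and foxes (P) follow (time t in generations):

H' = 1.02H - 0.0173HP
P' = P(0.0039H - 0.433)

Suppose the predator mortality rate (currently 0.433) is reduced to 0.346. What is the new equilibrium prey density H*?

H* ≈ 88.7

At the interior fixed point, setting dP/dt = 0 with P > 0 fixes H* = (predator death rate)/(HP coefficient) — independent of the other coefficients.
With the change, H* = 0.346/0.0039 = 88.7; it falls from 111.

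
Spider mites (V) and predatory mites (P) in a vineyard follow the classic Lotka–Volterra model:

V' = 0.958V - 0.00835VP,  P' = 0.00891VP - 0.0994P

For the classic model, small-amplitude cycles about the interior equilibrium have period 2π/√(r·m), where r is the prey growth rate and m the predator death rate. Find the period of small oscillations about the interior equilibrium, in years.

Here r = 0.958 and m = 0.0994, so r·m = 0.0952.
ω = √0.0952 = 0.309 per year, hence T = 2π/ω ≈ 20.4 years.

T ≈ 20.4 years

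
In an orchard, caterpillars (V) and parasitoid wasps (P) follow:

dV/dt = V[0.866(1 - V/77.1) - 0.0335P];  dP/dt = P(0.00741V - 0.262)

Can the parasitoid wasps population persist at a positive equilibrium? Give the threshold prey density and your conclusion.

The predator equation gives dP/dt > 0 only when V > 0.262/0.00741 = 35.4.
Without the predator, V → K = 77.1. Since 77.1 > 35.4, the predator can invade and persist.

Threshold V = 35.4; K > 35.4, so yes, the predator persists.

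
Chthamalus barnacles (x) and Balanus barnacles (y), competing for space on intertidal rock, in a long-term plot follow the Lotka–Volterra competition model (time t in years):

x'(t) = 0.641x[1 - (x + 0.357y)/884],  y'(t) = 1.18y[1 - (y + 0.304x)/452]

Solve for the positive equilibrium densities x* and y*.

x* ≈ 811, y* ≈ 206

Setting both brackets to zero gives the nullclines x + 0.357y = 884 and 0.304x + y = 452.
Substituting y = 452 - 0.304x into the first: x(1 - 0.357·0.304) = 884 - 0.357·452.
So x* = 723/0.891 = 811, and then y* = 452 - 0.304·811 = 206.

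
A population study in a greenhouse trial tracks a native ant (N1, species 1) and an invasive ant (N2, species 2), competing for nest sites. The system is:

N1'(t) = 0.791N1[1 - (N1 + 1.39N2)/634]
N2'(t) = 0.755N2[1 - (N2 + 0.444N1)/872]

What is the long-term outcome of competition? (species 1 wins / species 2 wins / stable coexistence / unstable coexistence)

Compare the nullcline intercepts: K1/α12 = 634/1.39 = 456 < K2 = 872; K2/α21 = 872/0.444 = 1960 > K1 = 634.
Since the inequalities point opposite ways, species 2 can invade but species 1 cannot.

species 2 excludes species 1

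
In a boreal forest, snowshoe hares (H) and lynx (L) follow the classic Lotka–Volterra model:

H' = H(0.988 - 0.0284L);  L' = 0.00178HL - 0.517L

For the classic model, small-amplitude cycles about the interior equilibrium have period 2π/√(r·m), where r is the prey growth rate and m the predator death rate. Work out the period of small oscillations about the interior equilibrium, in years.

Here r = 0.988 and m = 0.517, so r·m = 0.511.
ω = √0.511 = 0.715 per year, hence T = 2π/ω ≈ 8.79 years.

T ≈ 8.79 years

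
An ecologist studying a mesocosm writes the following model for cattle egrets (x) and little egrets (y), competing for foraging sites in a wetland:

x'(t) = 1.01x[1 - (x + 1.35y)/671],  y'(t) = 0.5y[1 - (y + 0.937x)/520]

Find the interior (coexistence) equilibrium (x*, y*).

x* ≈ 117, y* ≈ 410

Setting both brackets to zero gives the nullclines x + 1.35y = 671 and 0.937x + y = 520.
Substituting y = 520 - 0.937x into the first: x(1 - 1.35·0.937) = 671 - 1.35·520.
So x* = -31/-0.265 = 117, and then y* = 520 - 0.937·117 = 410.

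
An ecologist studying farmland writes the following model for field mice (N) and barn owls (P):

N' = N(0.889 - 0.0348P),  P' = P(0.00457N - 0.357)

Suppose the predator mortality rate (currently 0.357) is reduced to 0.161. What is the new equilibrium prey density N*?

At the interior fixed point, setting dP/dt = 0 with P > 0 fixes N* = (predator death rate)/(NP coefficient) — independent of the other coefficients.
With the change, N* = 0.161/0.00457 = 35.2; it falls from 78.1.

N* ≈ 35.2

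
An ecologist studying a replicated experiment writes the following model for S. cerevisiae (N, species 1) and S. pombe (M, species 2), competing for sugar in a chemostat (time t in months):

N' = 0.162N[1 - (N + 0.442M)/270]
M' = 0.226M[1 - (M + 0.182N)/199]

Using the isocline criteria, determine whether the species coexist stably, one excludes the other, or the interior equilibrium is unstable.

Compare the nullcline intercepts: K1/α12 = 270/0.442 = 611 > K2 = 199; K2/α21 = 199/0.182 = 1090 > K1 = 270.
Since both inequalities hold, each species can invade when rare, so the interior equilibrium is stable.

stable coexistence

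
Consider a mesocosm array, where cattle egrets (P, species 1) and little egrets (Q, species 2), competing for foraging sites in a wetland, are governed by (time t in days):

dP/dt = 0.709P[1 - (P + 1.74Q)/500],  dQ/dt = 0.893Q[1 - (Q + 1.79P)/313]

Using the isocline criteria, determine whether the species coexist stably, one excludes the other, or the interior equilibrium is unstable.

Compare the nullcline intercepts: K1/α12 = 500/1.74 = 287 < K2 = 313; K2/α21 = 313/1.79 = 175 < K1 = 500.
Since both are reversed, neither can invade when rare; the interior point is a saddle.

unstable coexistence (outcome depends on initial conditions)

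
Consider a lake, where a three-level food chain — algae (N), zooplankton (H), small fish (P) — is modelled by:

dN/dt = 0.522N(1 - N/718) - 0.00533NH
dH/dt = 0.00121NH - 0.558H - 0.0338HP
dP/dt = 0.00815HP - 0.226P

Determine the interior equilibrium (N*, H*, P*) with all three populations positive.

N* ≈ 515, H* ≈ 27.7, P* ≈ 1.92

From dP/dt = 0: 0.00815H* = 0.226, so H* = 27.7.
From dN/dt = 0: 0.522(1 - N*/718) = 0.00533·27.7, giving N* = 718·(1 - 0.283) = 515.
From dH/dt = 0: 0.00121·515 - 0.558 = 0.0338P*, so P* = 0.0648/0.0338 = 1.92.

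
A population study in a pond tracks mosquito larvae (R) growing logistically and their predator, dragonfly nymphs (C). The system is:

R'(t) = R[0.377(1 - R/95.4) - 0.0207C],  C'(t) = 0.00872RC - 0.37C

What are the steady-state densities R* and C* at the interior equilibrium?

R* ≈ 42.4, C* ≈ 10.1

From dC/dt = 0 with C > 0: 0.00872R* = 0.37, so R* = 42.4.
Substitute into dR/dt = 0: 0.377(1 - 42.4/95.4) = 0.0207C*.
The bracket is 0.555, giving C* = 0.209/0.0207 = 10.1.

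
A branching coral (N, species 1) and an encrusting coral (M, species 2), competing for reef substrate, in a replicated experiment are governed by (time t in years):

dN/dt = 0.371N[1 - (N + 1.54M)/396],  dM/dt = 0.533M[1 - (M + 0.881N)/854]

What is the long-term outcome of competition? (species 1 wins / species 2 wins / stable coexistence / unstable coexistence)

Compare the nullcline intercepts: K1/α12 = 396/1.54 = 257 < K2 = 854; K2/α21 = 854/0.881 = 969 > K1 = 396.
Since the inequalities point opposite ways, species 2 can invade but species 1 cannot.

species 2 excludes species 1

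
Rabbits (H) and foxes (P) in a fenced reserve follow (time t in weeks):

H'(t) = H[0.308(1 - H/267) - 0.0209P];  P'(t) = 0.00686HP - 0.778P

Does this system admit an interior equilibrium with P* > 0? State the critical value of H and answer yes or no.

Threshold H = 113; K > 113, so yes, the predator persists.

The predator equation gives dP/dt > 0 only when H > 0.778/0.00686 = 113.
Without the predator, H → K = 267. Since 267 > 113, the predator can invade and persist.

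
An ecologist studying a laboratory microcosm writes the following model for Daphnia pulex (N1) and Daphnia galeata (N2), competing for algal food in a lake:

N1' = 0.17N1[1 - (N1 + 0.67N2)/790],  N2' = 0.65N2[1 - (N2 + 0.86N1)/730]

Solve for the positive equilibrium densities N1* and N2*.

N1* ≈ 710, N2* ≈ 119

Setting both brackets to zero gives the nullclines N1 + 0.67N2 = 790 and 0.86N1 + N2 = 730.
Substituting N2 = 730 - 0.86N1 into the first: N1(1 - 0.67·0.86) = 790 - 0.67·730.
So N1* = 301/0.424 = 710, and then N2* = 730 - 0.86·710 = 119.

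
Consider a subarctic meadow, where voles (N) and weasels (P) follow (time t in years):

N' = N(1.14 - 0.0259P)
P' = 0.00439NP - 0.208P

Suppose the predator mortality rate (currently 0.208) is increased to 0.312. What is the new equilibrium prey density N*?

N* ≈ 71.1

At the interior fixed point, setting dP/dt = 0 with P > 0 fixes N* = (predator death rate)/(NP coefficient) — independent of the other coefficients.
With the change, N* = 0.312/0.00439 = 71.1; it rises from 47.4.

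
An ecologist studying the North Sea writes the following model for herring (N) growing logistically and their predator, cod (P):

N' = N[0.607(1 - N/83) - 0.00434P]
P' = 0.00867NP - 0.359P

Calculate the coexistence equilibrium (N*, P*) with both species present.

N* ≈ 41.4, P* ≈ 70.1

From dP/dt = 0 with P > 0: 0.00867N* = 0.359, so N* = 41.4.
Substitute into dN/dt = 0: 0.607(1 - 41.4/83) = 0.00434P*.
The bracket is 0.501, giving P* = 0.304/0.00434 = 70.1.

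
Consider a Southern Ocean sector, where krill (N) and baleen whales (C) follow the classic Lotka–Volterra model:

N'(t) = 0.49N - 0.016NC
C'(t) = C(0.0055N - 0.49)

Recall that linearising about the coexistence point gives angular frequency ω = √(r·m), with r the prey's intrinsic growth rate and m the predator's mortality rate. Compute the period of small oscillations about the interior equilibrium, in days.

T ≈ 12.8 days

Here r = 0.49 and m = 0.49, so r·m = 0.24.
ω = √0.24 = 0.49 per day, hence T = 2π/ω ≈ 12.8 days.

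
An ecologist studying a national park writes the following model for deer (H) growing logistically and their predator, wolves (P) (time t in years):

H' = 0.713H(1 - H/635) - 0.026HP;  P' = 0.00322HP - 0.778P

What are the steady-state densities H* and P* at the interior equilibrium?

H* ≈ 242, P* ≈ 17

From dP/dt = 0 with P > 0: 0.00322H* = 0.778, so H* = 242.
Substitute into dH/dt = 0: 0.713(1 - 242/635) = 0.026P*.
The bracket is 0.62, giving P* = 0.442/0.026 = 17.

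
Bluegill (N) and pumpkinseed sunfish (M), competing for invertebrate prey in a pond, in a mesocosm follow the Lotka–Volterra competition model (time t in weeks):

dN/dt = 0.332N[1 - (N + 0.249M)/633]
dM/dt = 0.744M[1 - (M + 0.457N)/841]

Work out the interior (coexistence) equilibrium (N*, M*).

Setting both brackets to zero gives the nullclines N + 0.249M = 633 and 0.457N + M = 841.
Substituting M = 841 - 0.457N into the first: N(1 - 0.249·0.457) = 633 - 0.249·841.
So N* = 424/0.886 = 478, and then M* = 841 - 0.457·478 = 623.

N* ≈ 478, M* ≈ 623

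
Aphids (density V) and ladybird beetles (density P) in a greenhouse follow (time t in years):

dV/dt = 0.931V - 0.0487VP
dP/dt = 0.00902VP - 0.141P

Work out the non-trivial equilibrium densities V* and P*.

Set dP/dt = 0 with P > 0: 0.00902V - 0.141 = 0, so V* = 0.141/0.00902 = 15.6.
Set dV/dt = 0 with V > 0: 0.931 - 0.0487P = 0, so P* = 0.931/0.0487 = 19.1.

V* ≈ 15.6, P* ≈ 19.1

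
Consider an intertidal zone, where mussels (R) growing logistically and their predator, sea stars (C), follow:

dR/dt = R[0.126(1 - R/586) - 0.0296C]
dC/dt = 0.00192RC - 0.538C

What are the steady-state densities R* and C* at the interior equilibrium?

From dC/dt = 0 with C > 0: 0.00192R* = 0.538, so R* = 280.
Substitute into dR/dt = 0: 0.126(1 - 280/586) = 0.0296C*.
The bracket is 0.522, giving C* = 0.0658/0.0296 = 2.22.

R* ≈ 280, C* ≈ 2.22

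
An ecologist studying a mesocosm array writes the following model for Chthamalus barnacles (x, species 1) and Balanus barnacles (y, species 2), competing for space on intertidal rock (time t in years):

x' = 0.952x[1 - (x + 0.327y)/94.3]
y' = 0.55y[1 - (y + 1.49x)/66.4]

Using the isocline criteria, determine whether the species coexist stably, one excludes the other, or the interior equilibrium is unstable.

species 1 excludes species 2

Compare the nullcline intercepts: K1/α12 = 94.3/0.327 = 288 > K2 = 66.4; K2/α21 = 66.4/1.49 = 44.6 < K1 = 94.3.
Since the inequalities point opposite ways, species 1 can invade but species 2 cannot.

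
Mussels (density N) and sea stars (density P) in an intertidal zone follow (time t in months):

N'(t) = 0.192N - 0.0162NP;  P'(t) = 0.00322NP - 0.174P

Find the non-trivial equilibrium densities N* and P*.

Set dP/dt = 0 with P > 0: 0.00322N - 0.174 = 0, so N* = 0.174/0.00322 = 54.
Set dN/dt = 0 with N > 0: 0.192 - 0.0162P = 0, so P* = 0.192/0.0162 = 11.9.

N* ≈ 54, P* ≈ 11.9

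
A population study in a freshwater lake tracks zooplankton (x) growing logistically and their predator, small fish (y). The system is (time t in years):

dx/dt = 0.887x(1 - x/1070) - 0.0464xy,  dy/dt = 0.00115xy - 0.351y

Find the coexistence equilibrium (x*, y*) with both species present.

From dy/dt = 0 with y > 0: 0.00115x* = 0.351, so x* = 305.
Substitute into dx/dt = 0: 0.887(1 - 305/1070) = 0.0464y*.
The bracket is 0.715, giving y* = 0.634/0.0464 = 13.7.

x* ≈ 305, y* ≈ 13.7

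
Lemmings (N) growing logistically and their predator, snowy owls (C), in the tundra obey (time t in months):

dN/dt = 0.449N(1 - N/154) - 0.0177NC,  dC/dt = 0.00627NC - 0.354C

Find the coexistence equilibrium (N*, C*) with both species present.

From dC/dt = 0 with C > 0: 0.00627N* = 0.354, so N* = 56.5.
Substitute into dN/dt = 0: 0.449(1 - 56.5/154) = 0.0177C*.
The bracket is 0.633, giving C* = 0.284/0.0177 = 16.1.

N* ≈ 56.5, C* ≈ 16.1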